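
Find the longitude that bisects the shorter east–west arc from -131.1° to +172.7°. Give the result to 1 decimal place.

-159.2°

Signed shortest Δλ from -131.1° to +172.7° is -56.2°.
Midpoint longitude = -131.1° + (-56.2°)/2 = -131.1° − 28.1° = -159.2°.
(The naïve average (-131.1 + +172.7)/2 = 20.8° is on the wrong side of the globe.)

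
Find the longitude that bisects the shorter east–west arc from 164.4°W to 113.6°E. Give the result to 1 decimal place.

Signed shortest Δλ from -164.4° to +113.6° is -82.0°.
Midpoint longitude = -164.4° + (-82.0°)/2 = -164.4° − 41.0° = -205.4°.
Normalise into (−180°, 180°]: +154.6°.
(The naïve average (-164.4 + +113.6)/2 = -25.4° is on the wrong side of the globe.)

154.6°E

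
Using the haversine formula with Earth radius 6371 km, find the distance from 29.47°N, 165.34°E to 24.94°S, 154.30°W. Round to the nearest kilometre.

Δλ = -154.30 − 165.34 = -319.64°; wrapped into (−180°, 180°]: 40.36°.
Δφ = -24.94 − 29.47 = -54.41°.
a = sin²(Δφ/2) + cos φ₁ · cos φ₂ · sin²(Δλ/2) = 0.302955.
c = 2·atan2(√a, √(1−a)) = 1.16572 rad → d = 6371·c ≈ 7426.80 km.

7427 km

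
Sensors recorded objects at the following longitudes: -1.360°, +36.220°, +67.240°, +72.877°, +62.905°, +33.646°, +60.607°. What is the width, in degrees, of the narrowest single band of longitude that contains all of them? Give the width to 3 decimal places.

Sort the longitudes: -1.360°, +33.646°, +36.220°, +60.607°, +62.905°, +67.240°, +72.877°.
Eastward gaps between consecutive values (wrapping around): 35.006°, 2.574°, 24.387°, 2.298°, 4.335°, 5.637°, 285.763°.
Largest gap = 285.763° ⇒ minimal covering band is its complement: 360° − 285.763° = 74.237°.
Band runs from -1.360° eastward to +72.877°.

74.237°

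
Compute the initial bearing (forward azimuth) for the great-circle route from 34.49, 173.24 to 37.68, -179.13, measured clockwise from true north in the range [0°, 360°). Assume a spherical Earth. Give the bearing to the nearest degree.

60°

Δλ = -179.13 − 173.24 = -352.37°; wrapped into (−180°, 180°]: 7.63°.
θ = atan2( sin Δλ · cos φ₂ , cos φ₁ · sin φ₂ − sin φ₁ · cos φ₂ · cos Δλ )
  = atan2(0.10508, 0.05962) = 60.433° → normalised to [0°, 360°): 60.433°.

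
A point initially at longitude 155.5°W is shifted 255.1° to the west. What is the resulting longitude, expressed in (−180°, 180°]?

Start at -155.5°; shift −255.1° → -410.6°.
-410.6° lies outside (−180°, 180°]; add 360° → -50.6°.

50.6°W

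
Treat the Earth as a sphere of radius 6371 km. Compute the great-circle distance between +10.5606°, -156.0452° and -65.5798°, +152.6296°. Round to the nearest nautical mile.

5104 nmi

Δλ = 152.6296 − -156.0452 = 308.6748°; wrapped into (−180°, 180°]: -51.3252°.
Δφ = -65.5798 − 10.5606 = -76.1404°.
a = sin²(Δφ/2) + cos φ₁ · cos φ₂ · sin²(Δλ/2) = 0.456453.
c = 2·atan2(√a, √(1−a)) = 1.48359 rad → d = 6371·c ≈ 9451.96 km ≈ 5103.65 nmi.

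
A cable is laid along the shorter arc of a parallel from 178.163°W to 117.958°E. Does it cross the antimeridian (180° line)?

Yes

Naïve |117.958 − -178.163| = 296.121° > 180°, so the shorter arc goes the other way round — across 180°.
Signed shortest Δλ = ((117.958 − -178.163 + 180) mod 360) − 180 = -63.879°.
Going west by 63.879° from -178.163° passes through 180° before reaching +117.958°.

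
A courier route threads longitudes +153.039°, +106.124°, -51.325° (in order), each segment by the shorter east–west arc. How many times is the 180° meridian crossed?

0

Leg 1: +153.039° → +106.124°, shortest Δλ = -46.915° (west) — does not cross 180°.
Leg 2: +106.124° → -51.325°, shortest Δλ = -157.449° (west) — does not cross 180°.
Total crossings: 0.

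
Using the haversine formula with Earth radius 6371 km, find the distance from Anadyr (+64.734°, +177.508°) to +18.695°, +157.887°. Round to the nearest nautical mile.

Δλ = 157.887 − 177.508 = -19.621°.
Δφ = 18.695 − 64.734 = -46.039°.
a = sin²(Δφ/2) + cos φ₁ · cos φ₂ · sin²(Δλ/2) = 0.164654.
c = 2·atan2(√a, √(1−a)) = 0.83565 rad → d = 6371·c ≈ 5323.95 km ≈ 2874.70 nmi.

2875 nmi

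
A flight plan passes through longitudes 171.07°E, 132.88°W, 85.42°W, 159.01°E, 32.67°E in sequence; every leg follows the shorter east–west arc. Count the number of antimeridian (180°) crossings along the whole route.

Leg 1: +171.07° → -132.88°, shortest Δλ = 56.05° (east) — crosses 180°.
Leg 2: -132.88° → -85.42°, shortest Δλ = 47.46° (east) — does not cross 180°.
Leg 3: -85.42° → +159.01°, shortest Δλ = -115.57° (west) — crosses 180°.
Leg 4: +159.01° → +32.67°, shortest Δλ = -126.34° (west) — does not cross 180°.
Total crossings: 2.

2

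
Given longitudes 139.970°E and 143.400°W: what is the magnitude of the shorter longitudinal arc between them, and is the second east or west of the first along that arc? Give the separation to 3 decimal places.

76.630° east

Raw difference: -143.400 − 139.970 = -283.37°.
Normalise into (−180°, 180°]: -283.37° + 360° = 76.63°.
Positive ⇒ the second point lies to the east; separation 76.630°.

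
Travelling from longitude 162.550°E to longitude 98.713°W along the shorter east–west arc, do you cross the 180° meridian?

Naïve |-98.713 − 162.550| = 261.263° > 180°, so the shorter arc goes the other way round — across 180°.
Signed shortest Δλ = ((-98.713 − 162.550 + 180) mod 360) − 180 = 98.737°.
Going east by 98.737° from +162.550° passes through 180° before reaching -98.713°.

Yes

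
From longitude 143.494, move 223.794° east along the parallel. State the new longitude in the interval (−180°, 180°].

Start at +143.494°; shift +223.794° → +367.288°.
+367.288° lies outside (−180°, 180°]; subtract 360° → +7.288°.

+7.288°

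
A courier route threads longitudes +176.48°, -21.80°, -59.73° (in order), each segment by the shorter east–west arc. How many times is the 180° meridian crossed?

Leg 1: +176.48° → -21.80°, shortest Δλ = 161.72° (east) — crosses 180°.
Leg 2: -21.80° → -59.73°, shortest Δλ = -37.93° (west) — does not cross 180°.
Total crossings: 1.

1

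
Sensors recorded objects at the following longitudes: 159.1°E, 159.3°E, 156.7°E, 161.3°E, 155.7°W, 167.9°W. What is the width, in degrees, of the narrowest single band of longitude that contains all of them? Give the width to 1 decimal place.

Sort the longitudes: -167.9°, -155.7°, +156.7°, +159.1°, +159.3°, +161.3°.
Eastward gaps between consecutive values (wrapping around): 12.2°, 312.4°, 2.4°, 0.2°, 2.0°, 30.8°.
Largest gap = 312.4° ⇒ minimal covering band is its complement: 360° − 312.4° = 47.6°.
Band runs from +156.7° eastward to -155.7°, crossing the antimeridian.

47.6°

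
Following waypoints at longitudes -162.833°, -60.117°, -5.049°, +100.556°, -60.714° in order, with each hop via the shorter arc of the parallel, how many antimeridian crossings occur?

0

Leg 1: -162.833° → -60.117°, shortest Δλ = 102.716° (east) — does not cross 180°.
Leg 2: -60.117° → -5.049°, shortest Δλ = 55.068° (east) — does not cross 180°.
Leg 3: -5.049° → +100.556°, shortest Δλ = 105.605° (east) — does not cross 180°.
Leg 4: +100.556° → -60.714°, shortest Δλ = -161.27° (west) — does not cross 180°.
Total crossings: 0.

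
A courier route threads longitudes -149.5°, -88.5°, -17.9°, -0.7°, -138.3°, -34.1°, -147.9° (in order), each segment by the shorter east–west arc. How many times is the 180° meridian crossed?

0

Leg 1: -149.5° → -88.5°, shortest Δλ = 61.0° (east) — does not cross 180°.
Leg 2: -88.5° → -17.9°, shortest Δλ = 70.6° (east) — does not cross 180°.
Leg 3: -17.9° → -0.7°, shortest Δλ = 17.2° (east) — does not cross 180°.
Leg 4: -0.7° → -138.3°, shortest Δλ = -137.6° (west) — does not cross 180°.
Leg 5: -138.3° → -34.1°, shortest Δλ = 104.2° (east) — does not cross 180°.
Leg 6: -34.1° → -147.9°, shortest Δλ = -113.8° (west) — does not cross 180°.
Total crossings: 0.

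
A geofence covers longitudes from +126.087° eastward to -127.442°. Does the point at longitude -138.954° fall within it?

Band width going east from +126.087° to -127.442°: ((-127.442 − 126.087) mod 360) = 106.471°.
Offset of -138.954° east of the west edge: ((-138.954 − 126.087) mod 360) = 94.959°.
94.959° ≤ 106.471° ⇒ inside.

Yes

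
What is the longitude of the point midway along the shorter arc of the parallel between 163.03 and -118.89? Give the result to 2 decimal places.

-157.93°

Signed shortest Δλ from +163.03° to -118.89° is +78.08°.
Midpoint longitude = +163.03° + (+78.08°)/2 = +163.03° + 39.04° = +202.07°.
Normalise into (−180°, 180°]: -157.93°.
(The naïve average (+163.03 + -118.89)/2 = 22.07° is on the wrong side of the globe.)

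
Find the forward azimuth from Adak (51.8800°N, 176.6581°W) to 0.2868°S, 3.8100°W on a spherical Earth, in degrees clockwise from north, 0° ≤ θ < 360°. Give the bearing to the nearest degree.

9°

Δλ = -3.8100 − -176.6581 = 172.8481°.
θ = atan2( sin Δλ · cos φ₂ , cos φ₁ · sin φ₂ − sin φ₁ · cos φ₂ · cos Δλ )
  = atan2(0.12450, 0.77750) = 9.097° → normalised to [0°, 360°): 9.097°.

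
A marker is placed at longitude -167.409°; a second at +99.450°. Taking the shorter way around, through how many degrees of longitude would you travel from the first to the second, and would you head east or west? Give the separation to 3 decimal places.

Raw difference: 99.450 − -167.409 = 266.859°.
Normalise into (−180°, 180°]: 266.859° − 360° = -93.141°.
Negative ⇒ the second point lies to the west; separation 93.141°.

93.141° west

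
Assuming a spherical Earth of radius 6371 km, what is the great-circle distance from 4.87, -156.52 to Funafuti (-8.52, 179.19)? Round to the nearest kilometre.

Δλ = 179.19 − -156.52 = 335.71°; wrapped into (−180°, 180°]: -24.29°.
Δφ = -8.52 − 4.87 = -13.39°.
a = sin²(Δφ/2) + cos φ₁ · cos φ₂ · sin²(Δλ/2) = 0.057208.
c = 2·atan2(√a, √(1−a)) = 0.48305 rad → d = 6371·c ≈ 3077.48 km.

3077 km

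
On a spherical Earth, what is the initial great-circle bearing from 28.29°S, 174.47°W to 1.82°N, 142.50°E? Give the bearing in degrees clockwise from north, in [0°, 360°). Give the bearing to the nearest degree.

Δλ = 142.50 − -174.47 = 316.97°; wrapped into (−180°, 180°]: -43.03°.
θ = atan2( sin Δλ · cos φ₂ , cos φ₁ · sin φ₂ − sin φ₁ · cos φ₂ · cos Δλ )
  = atan2(-0.68204, 0.37424) = -61.246° → normalised to [0°, 360°): 298.754°.

299°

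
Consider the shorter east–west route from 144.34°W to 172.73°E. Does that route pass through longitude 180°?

Yes

Naïve |172.73 − -144.34| = 317.07° > 180°, so the shorter arc goes the other way round — across 180°.
Signed shortest Δλ = ((172.73 − -144.34 + 180) mod 360) − 180 = -42.93°.
Going west by 42.93° from -144.34° passes through 180° before reaching +172.73°.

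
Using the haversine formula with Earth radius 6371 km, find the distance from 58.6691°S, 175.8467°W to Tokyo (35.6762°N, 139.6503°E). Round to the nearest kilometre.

11270 km

Δλ = 139.6503 − -175.8467 = 315.4970°; wrapped into (−180°, 180°]: -44.5030°.
Δφ = 35.6762 − -58.6691 = 94.3453°.
a = sin²(Δφ/2) + cos φ₁ · cos φ₂ · sin²(Δλ/2) = 0.598452.
c = 2·atan2(√a, √(1−a)) = 1.76900 rad → d = 6371·c ≈ 11270.27 km.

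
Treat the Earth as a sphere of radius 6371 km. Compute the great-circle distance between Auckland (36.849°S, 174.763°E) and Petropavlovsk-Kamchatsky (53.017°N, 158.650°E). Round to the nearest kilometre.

Δλ = 158.650 − 174.763 = -16.113°.
Δφ = 53.017 − -36.849 = 89.866°.
a = sin²(Δφ/2) + cos φ₁ · cos φ₂ · sin²(Δλ/2) = 0.508286.
c = 2·atan2(√a, √(1−a)) = 1.58737 rad → d = 6371·c ≈ 10113.13 km.

10113 km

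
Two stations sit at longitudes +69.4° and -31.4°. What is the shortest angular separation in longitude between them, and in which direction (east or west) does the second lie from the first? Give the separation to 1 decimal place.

100.8° west

Raw difference: -31.4 − 69.4 = -100.8°.
Normalise into (−180°, 180°]: -100.8° stays -100.8°.
Negative ⇒ the second point lies to the west; separation 100.8°.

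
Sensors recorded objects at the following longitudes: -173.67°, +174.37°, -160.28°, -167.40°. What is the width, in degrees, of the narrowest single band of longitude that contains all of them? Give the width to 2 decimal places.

Sort the longitudes: -173.67°, -167.40°, -160.28°, +174.37°.
Eastward gaps between consecutive values (wrapping around): 6.27°, 7.12°, 334.65°, 11.96°.
Largest gap = 334.65° ⇒ minimal covering band is its complement: 360° − 334.65° = 25.35°.
Band runs from +174.37° eastward to -160.28°, crossing the antimeridian.

25.35°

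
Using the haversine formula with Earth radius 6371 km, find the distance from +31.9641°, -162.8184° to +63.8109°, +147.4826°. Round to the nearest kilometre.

4912 km

Δλ = 147.4826 − -162.8184 = 310.3010°; wrapped into (−180°, 180°]: -49.6990°.
Δφ = 63.8109 − 31.9641 = 31.8468°.
a = sin²(Δφ/2) + cos φ₁ · cos φ₂ · sin²(Δλ/2) = 0.141391.
c = 2·atan2(√a, √(1−a)) = 0.77099 rad → d = 6371·c ≈ 4912.01 km.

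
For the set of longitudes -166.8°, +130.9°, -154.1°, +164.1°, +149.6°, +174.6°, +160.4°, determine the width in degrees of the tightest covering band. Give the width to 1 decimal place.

75.0°

Sort the longitudes: -166.8°, -154.1°, +130.9°, +149.6°, +160.4°, +164.1°, +174.6°.
Eastward gaps between consecutive values (wrapping around): 12.7°, 285.0°, 18.7°, 10.8°, 3.7°, 10.5°, 18.6°.
Largest gap = 285.0° ⇒ minimal covering band is its complement: 360° − 285.0° = 75.0°.
Band runs from +130.9° eastward to -154.1°, crossing the antimeridian.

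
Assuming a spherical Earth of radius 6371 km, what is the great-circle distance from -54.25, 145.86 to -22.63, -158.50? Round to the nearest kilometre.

Δλ = -158.50 − 145.86 = -304.36°; wrapped into (−180°, 180°]: 55.64°.
Δφ = -22.63 − -54.25 = 31.62°.
a = sin²(Δφ/2) + cos φ₁ · cos φ₂ · sin²(Δλ/2) = 0.191683.
c = 2·atan2(√a, √(1−a)) = 0.90634 rad → d = 6371·c ≈ 5774.27 km.

5774 km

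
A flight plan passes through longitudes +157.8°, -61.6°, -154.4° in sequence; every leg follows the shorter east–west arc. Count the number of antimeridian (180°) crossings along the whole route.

1

Leg 1: +157.8° → -61.6°, shortest Δλ = 140.6° (east) — crosses 180°.
Leg 2: -61.6° → -154.4°, shortest Δλ = -92.8° (west) — does not cross 180°.
Total crossings: 1.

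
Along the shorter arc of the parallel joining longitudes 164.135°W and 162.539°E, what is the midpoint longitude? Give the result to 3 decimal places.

179.202°E

Signed shortest Δλ from -164.135° to +162.539° is -33.326°.
Midpoint longitude = -164.135° + (-33.326°)/2 = -164.135° − 16.663° = -180.798°.
Normalise into (−180°, 180°]: +179.202°.
(The naïve average (-164.135 + +162.539)/2 = -0.798° is on the wrong side of the globe.)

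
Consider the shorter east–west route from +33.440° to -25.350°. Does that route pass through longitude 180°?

No

Signed shortest Δλ = ((-25.350 − 33.440 + 180) mod 360) − 180 = -58.79°.
Going west by 58.79° from +33.440° reaches -25.350° without touching 180°.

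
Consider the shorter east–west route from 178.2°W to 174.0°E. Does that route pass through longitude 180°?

Naïve |174.0 − -178.2| = 352.2° > 180°, so the shorter arc goes the other way round — across 180°.
Signed shortest Δλ = ((174.0 − -178.2 + 180) mod 360) − 180 = -7.8°.
Going west by 7.8° from -178.2° passes through 180° before reaching +174.0°.

Yes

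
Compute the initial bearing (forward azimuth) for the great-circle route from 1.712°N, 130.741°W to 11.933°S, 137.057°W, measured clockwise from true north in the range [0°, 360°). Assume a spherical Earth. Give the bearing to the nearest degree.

Δλ = -137.057 − -130.741 = -6.316°.
θ = atan2( sin Δλ · cos φ₂ , cos φ₁ · sin φ₂ − sin φ₁ · cos φ₂ · cos Δλ )
  = atan2(-0.10763, -0.23573) = -155.458° → normalised to [0°, 360°): 204.542°.

205°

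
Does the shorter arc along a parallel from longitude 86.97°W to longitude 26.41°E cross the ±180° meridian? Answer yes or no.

No

Signed shortest Δλ = ((26.41 − -86.97 + 180) mod 360) − 180 = 113.38°.
Going east by 113.38° from -86.97° reaches +26.41° without touching 180°.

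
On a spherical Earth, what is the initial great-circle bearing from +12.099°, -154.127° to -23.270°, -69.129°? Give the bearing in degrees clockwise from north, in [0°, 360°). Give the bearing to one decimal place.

113.8°

Δλ = -69.129 − -154.127 = 84.998°.
θ = atan2( sin Δλ · cos φ₂ , cos φ₁ · sin φ₂ − sin φ₁ · cos φ₂ · cos Δλ )
  = atan2(0.91515, -0.40308) = 113.771° → normalised to [0°, 360°): 113.771°.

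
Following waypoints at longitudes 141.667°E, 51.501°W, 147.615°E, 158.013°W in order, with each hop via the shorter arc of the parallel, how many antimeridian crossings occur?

3

Leg 1: +141.667° → -51.501°, shortest Δλ = 166.832° (east) — crosses 180°.
Leg 2: -51.501° → +147.615°, shortest Δλ = -160.884° (west) — crosses 180°.
Leg 3: +147.615° → -158.013°, shortest Δλ = 54.372° (east) — crosses 180°.
Total crossings: 3.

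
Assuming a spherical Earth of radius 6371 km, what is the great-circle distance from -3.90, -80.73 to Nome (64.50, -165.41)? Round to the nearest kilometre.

Δλ = -165.41 − -80.73 = -84.68°.
Δφ = 64.50 − -3.90 = 68.40°.
a = sin²(Δφ/2) + cos φ₁ · cos φ₂ · sin²(Δλ/2) = 0.510783.
c = 2·atan2(√a, √(1−a)) = 1.59236 rad → d = 6371·c ≈ 10144.95 km.

10145 km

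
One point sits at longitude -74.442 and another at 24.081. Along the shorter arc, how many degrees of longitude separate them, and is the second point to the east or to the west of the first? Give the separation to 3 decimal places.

98.523° east

Raw difference: 24.081 − -74.442 = 98.523°.
Normalise into (−180°, 180°]: 98.523° stays 98.523°.
Positive ⇒ the second point lies to the east; separation 98.523°.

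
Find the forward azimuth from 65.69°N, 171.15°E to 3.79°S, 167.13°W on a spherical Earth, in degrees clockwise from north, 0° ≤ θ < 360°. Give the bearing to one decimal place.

157.0°

Δλ = -167.13 − 171.15 = -338.28°; wrapped into (−180°, 180°]: 21.72°.
θ = atan2( sin Δλ · cos φ₂ , cos φ₁ · sin φ₂ − sin φ₁ · cos φ₂ · cos Δλ )
  = atan2(0.36926, -0.87199) = 157.049° → normalised to [0°, 360°): 157.049°.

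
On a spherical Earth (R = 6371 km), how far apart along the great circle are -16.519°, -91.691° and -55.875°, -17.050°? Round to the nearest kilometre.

Δλ = -17.050 − -91.691 = 74.641°.
Δφ = -55.875 − -16.519 = -39.356°.
a = sin²(Δφ/2) + cos φ₁ · cos φ₂ · sin²(Δλ/2) = 0.311084.
c = 2·atan2(√a, √(1−a)) = 1.18334 rad → d = 6371·c ≈ 7539.07 km.

7539 km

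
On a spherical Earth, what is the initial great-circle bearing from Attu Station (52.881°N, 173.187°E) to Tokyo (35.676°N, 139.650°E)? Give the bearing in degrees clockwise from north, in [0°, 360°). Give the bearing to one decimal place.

Δλ = 139.650 − 173.187 = -33.537°.
θ = atan2( sin Δλ · cos φ₂ , cos φ₁ · sin φ₂ − sin φ₁ · cos φ₂ · cos Δλ )
  = atan2(-0.44879, -0.18796) = -112.725° → normalised to [0°, 360°): 247.275°.

247.3°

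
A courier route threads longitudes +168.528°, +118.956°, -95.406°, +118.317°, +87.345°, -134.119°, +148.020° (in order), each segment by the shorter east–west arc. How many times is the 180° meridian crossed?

Leg 1: +168.528° → +118.956°, shortest Δλ = -49.572° (west) — does not cross 180°.
Leg 2: +118.956° → -95.406°, shortest Δλ = 145.638° (east) — crosses 180°.
Leg 3: -95.406° → +118.317°, shortest Δλ = -146.277° (west) — crosses 180°.
Leg 4: +118.317° → +87.345°, shortest Δλ = -30.972° (west) — does not cross 180°.
Leg 5: +87.345° → -134.119°, shortest Δλ = 138.536° (east) — crosses 180°.
Leg 6: -134.119° → +148.020°, shortest Δλ = -77.861° (west) — crosses 180°.
Total crossings: 4.

4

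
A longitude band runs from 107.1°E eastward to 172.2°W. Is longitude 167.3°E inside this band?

Yes

Band width going east from +107.1° to -172.2°: ((-172.2 − 107.1) mod 360) = 80.7°.
Offset of +167.3° east of the west edge: ((167.3 − 107.1) mod 360) = 60.2°.
60.2° ≤ 80.7° ⇒ inside.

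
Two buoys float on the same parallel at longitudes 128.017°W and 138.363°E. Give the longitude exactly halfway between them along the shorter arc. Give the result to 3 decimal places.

174.827°W

Signed shortest Δλ from -128.017° to +138.363° is -93.620°.
Midpoint longitude = -128.017° + (-93.620°)/2 = -128.017° − 46.810° = -174.827°.
(The naïve average (-128.017 + +138.363)/2 = 5.173° is on the wrong side of the globe.)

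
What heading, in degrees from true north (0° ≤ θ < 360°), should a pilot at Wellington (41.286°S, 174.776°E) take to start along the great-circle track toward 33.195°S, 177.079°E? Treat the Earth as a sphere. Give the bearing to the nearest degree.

Δλ = 177.079 − 174.776 = 2.303°.
θ = atan2( sin Δλ · cos φ₂ , cos φ₁ · sin φ₂ − sin φ₁ · cos φ₂ · cos Δλ )
  = atan2(0.03363, 0.14030) = 13.478° → normalised to [0°, 360°): 13.478°.

13°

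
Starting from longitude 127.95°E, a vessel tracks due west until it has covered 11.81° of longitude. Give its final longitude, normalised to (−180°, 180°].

Start at +127.95°; shift −11.81° → +116.14°.
+116.14° already lies in (−180°, 180°].

116.14°E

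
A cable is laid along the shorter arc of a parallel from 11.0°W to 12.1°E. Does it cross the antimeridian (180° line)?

No

Signed shortest Δλ = ((12.1 − -11.0 + 180) mod 360) − 180 = 23.1°.
Going east by 23.1° from -11.0° reaches +12.1° without touching 180°.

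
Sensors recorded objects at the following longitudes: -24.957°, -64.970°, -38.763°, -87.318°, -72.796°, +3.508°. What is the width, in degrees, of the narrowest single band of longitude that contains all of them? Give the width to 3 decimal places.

Sort the longitudes: -87.318°, -72.796°, -64.970°, -38.763°, -24.957°, +3.508°.
Eastward gaps between consecutive values (wrapping around): 14.522°, 7.826°, 26.207°, 13.806°, 28.465°, 269.174°.
Largest gap = 269.174° ⇒ minimal covering band is its complement: 360° − 269.174° = 90.826°.
Band runs from -87.318° eastward to +3.508°.

90.826°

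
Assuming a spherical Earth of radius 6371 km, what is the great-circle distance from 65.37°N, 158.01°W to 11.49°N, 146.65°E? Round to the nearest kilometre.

Δλ = 146.65 − -158.01 = 304.66°; wrapped into (−180°, 180°]: -55.34°.
Δφ = 11.49 − 65.37 = -53.88°.
a = sin²(Δφ/2) + cos φ₁ · cos φ₂ · sin²(Δλ/2) = 0.293332.
c = 2·atan2(√a, √(1−a)) = 1.14468 rad → d = 6371·c ≈ 7292.77 km.

7293 km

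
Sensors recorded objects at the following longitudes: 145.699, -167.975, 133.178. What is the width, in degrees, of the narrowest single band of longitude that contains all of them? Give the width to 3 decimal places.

Sort the longitudes: -167.975°, +133.178°, +145.699°.
Eastward gaps between consecutive values (wrapping around): 301.153°, 12.521°, 46.326°.
Largest gap = 301.153° ⇒ minimal covering band is its complement: 360° − 301.153° = 58.847°.
Band runs from +133.178° eastward to -167.975°, crossing the antimeridian.

58.847°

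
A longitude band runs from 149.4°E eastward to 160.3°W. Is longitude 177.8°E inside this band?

Band width going east from +149.4° to -160.3°: ((-160.3 − 149.4) mod 360) = 50.3°.
Offset of +177.8° east of the west edge: ((177.8 − 149.4) mod 360) = 28.4°.
28.4° ≤ 50.3° ⇒ inside.

Yes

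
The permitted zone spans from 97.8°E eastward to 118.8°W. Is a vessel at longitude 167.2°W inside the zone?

Yes

Band width going east from +97.8° to -118.8°: ((-118.8 − 97.8) mod 360) = 143.4°.
Offset of -167.2° east of the west edge: ((-167.2 − 97.8) mod 360) = 95.0°.
95.0° ≤ 143.4° ⇒ inside.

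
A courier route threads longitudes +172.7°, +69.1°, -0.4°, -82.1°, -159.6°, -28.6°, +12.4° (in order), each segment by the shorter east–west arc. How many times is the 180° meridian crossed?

Leg 1: +172.7° → +69.1°, shortest Δλ = -103.6° (west) — does not cross 180°.
Leg 2: +69.1° → -0.4°, shortest Δλ = -69.5° (west) — does not cross 180°.
Leg 3: -0.4° → -82.1°, shortest Δλ = -81.7° (west) — does not cross 180°.
Leg 4: -82.1° → -159.6°, shortest Δλ = -77.5° (west) — does not cross 180°.
Leg 5: -159.6° → -28.6°, shortest Δλ = 131.0° (east) — does not cross 180°.
Leg 6: -28.6° → +12.4°, shortest Δλ = 41.0° (east) — does not cross 180°.
Total crossings: 0.

0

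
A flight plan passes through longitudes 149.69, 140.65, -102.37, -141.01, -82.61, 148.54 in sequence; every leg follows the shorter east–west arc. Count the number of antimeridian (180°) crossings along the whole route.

Leg 1: +149.69° → +140.65°, shortest Δλ = -9.04° (west) — does not cross 180°.
Leg 2: +140.65° → -102.37°, shortest Δλ = 116.98° (east) — crosses 180°.
Leg 3: -102.37° → -141.01°, shortest Δλ = -38.64° (west) — does not cross 180°.
Leg 4: -141.01° → -82.61°, shortest Δλ = 58.4° (east) — does not cross 180°.
Leg 5: -82.61° → +148.54°, shortest Δλ = -128.85° (west) — crosses 180°.
Total crossings: 2.

2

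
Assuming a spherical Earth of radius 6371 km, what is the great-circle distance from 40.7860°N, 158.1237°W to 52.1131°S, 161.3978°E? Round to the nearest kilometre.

11043 km

Δλ = 161.3978 − -158.1237 = 319.5215°; wrapped into (−180°, 180°]: -40.4785°.
Δφ = -52.1131 − 40.7860 = -92.8991°.
a = sin²(Δφ/2) + cos φ₁ · cos φ₂ · sin²(Δλ/2) = 0.580934.
c = 2·atan2(√a, √(1−a)) = 1.73338 rad → d = 6371·c ≈ 11043.37 km.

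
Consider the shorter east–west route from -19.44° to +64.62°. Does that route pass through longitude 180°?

Signed shortest Δλ = ((64.62 − -19.44 + 180) mod 360) − 180 = 84.06°.
Going east by 84.06° from -19.44° reaches +64.62° without touching 180°.

No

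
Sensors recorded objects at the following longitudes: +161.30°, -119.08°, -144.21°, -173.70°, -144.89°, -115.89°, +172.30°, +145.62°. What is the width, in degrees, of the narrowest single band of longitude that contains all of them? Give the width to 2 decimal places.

Sort the longitudes: -173.70°, -144.89°, -144.21°, -119.08°, -115.89°, +145.62°, +161.30°, +172.30°.
Eastward gaps between consecutive values (wrapping around): 28.81°, 0.68°, 25.13°, 3.19°, 261.51°, 15.68°, 11.00°, 14.00°.
Largest gap = 261.51° ⇒ minimal covering band is its complement: 360° − 261.51° = 98.49°.
Band runs from +145.62° eastward to -115.89°, crossing the antimeridian.

98.49°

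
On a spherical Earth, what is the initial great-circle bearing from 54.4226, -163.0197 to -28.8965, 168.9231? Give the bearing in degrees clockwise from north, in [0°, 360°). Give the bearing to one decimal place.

204.4°

Δλ = 168.9231 − -163.0197 = 331.9428°; wrapped into (−180°, 180°]: -28.0572°.
θ = atan2( sin Δλ · cos φ₂ , cos φ₁ · sin φ₂ − sin φ₁ · cos φ₂ · cos Δλ )
  = atan2(-0.41179, -0.90953) = -155.641° → normalised to [0°, 360°): 204.359°.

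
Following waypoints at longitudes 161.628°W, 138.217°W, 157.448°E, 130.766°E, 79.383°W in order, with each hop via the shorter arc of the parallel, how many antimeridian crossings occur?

2

Leg 1: -161.628° → -138.217°, shortest Δλ = 23.411° (east) — does not cross 180°.
Leg 2: -138.217° → +157.448°, shortest Δλ = -64.335° (west) — crosses 180°.
Leg 3: +157.448° → +130.766°, shortest Δλ = -26.682° (west) — does not cross 180°.
Leg 4: +130.766° → -79.383°, shortest Δλ = 149.851° (east) — crosses 180°.
Total crossings: 2.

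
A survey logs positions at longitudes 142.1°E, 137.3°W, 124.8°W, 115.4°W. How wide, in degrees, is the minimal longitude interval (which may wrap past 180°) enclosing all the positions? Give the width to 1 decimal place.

102.5°

Sort the longitudes: -137.3°, -124.8°, -115.4°, +142.1°.
Eastward gaps between consecutive values (wrapping around): 12.5°, 9.4°, 257.5°, 80.6°.
Largest gap = 257.5° ⇒ minimal covering band is its complement: 360° − 257.5° = 102.5°.
Band runs from +142.1° eastward to -115.4°, crossing the antimeridian.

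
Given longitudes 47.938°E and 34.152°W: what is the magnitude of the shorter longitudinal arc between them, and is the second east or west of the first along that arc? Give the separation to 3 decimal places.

82.090° west

Raw difference: -34.152 − 47.938 = -82.09°.
Normalise into (−180°, 180°]: -82.09° stays -82.09°.
Negative ⇒ the second point lies to the west; separation 82.090°.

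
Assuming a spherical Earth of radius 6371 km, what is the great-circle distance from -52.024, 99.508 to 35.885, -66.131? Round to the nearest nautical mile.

Δλ = -66.131 − 99.508 = -165.639°.
Δφ = 35.885 − -52.024 = 87.909°.
a = sin²(Δφ/2) + cos φ₁ · cos φ₂ · sin²(Δλ/2) = 0.972506.
c = 2·atan2(√a, √(1−a)) = 2.80843 rad → d = 6371·c ≈ 17892.49 km ≈ 9661.17 nmi.

9661 nmi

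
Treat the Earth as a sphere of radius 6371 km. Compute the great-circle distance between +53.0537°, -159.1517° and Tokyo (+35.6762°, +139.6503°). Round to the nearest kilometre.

5056 km

Δλ = 139.6503 − -159.1517 = 298.8020°; wrapped into (−180°, 180°]: -61.1980°.
Δφ = 35.6762 − 53.0537 = -17.3775°.
a = sin²(Δφ/2) + cos φ₁ · cos φ₂ · sin²(Δλ/2) = 0.149334.
c = 2·atan2(√a, √(1−a)) = 0.79353 rad → d = 6371·c ≈ 5055.58 km.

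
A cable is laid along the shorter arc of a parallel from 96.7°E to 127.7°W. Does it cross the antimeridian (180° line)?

Yes

Naïve |-127.7 − 96.7| = 224.4° > 180°, so the shorter arc goes the other way round — across 180°.
Signed shortest Δλ = ((-127.7 − 96.7 + 180) mod 360) − 180 = 135.6°.
Going east by 135.6° from +96.7° passes through 180° before reaching -127.7°.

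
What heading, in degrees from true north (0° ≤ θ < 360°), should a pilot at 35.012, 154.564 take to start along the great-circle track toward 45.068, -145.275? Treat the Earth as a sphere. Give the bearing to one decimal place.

58.3°

Δλ = -145.275 − 154.564 = -299.839°; wrapped into (−180°, 180°]: 60.161°.
θ = atan2( sin Δλ · cos φ₂ , cos φ₁ · sin φ₂ − sin φ₁ · cos φ₂ · cos Δλ )
  = atan2(0.61264, 0.37821) = 58.311° → normalised to [0°, 360°): 58.311°.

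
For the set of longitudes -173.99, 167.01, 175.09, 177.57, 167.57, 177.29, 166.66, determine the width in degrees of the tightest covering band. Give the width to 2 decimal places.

Sort the longitudes: -173.99°, +166.66°, +167.01°, +167.57°, +175.09°, +177.29°, +177.57°.
Eastward gaps between consecutive values (wrapping around): 340.65°, 0.35°, 0.56°, 7.52°, 2.20°, 0.28°, 8.44°.
Largest gap = 340.65° ⇒ minimal covering band is its complement: 360° − 340.65° = 19.35°.
Band runs from +166.66° eastward to -173.99°, crossing the antimeridian.

19.35°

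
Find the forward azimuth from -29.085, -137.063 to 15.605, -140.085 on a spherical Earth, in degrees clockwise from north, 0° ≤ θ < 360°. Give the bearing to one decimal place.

355.9°

Δλ = -140.085 − -137.063 = -3.022°.
θ = atan2( sin Δλ · cos φ₂ , cos φ₁ · sin φ₂ − sin φ₁ · cos φ₂ · cos Δλ )
  = atan2(-0.05078, 0.70262) = -4.133° → normalised to [0°, 360°): 355.867°.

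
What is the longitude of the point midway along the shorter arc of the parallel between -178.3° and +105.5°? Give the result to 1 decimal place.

Signed shortest Δλ from -178.3° to +105.5° is -76.2°.
Midpoint longitude = -178.3° + (-76.2°)/2 = -178.3° − 38.1° = -216.4°.
Normalise into (−180°, 180°]: +143.6°.
(The naïve average (-178.3 + +105.5)/2 = -36.4° is on the wrong side of the globe.)

+143.6°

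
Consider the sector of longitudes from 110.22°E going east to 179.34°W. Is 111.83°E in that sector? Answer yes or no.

Yes

Band width going east from +110.22° to -179.34°: ((-179.34 − 110.22) mod 360) = 70.44°.
Offset of +111.83° east of the west edge: ((111.83 − 110.22) mod 360) = 1.61°.
1.61° ≤ 70.44° ⇒ inside.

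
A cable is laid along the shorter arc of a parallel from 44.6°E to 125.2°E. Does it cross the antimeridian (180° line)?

No

Signed shortest Δλ = ((125.2 − 44.6 + 180) mod 360) − 180 = 80.6°.
Going east by 80.6° from +44.6° reaches +125.2° without touching 180°.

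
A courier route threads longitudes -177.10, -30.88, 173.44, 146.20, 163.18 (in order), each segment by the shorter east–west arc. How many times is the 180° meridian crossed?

Leg 1: -177.10° → -30.88°, shortest Δλ = 146.22° (east) — does not cross 180°.
Leg 2: -30.88° → +173.44°, shortest Δλ = -155.68° (west) — crosses 180°.
Leg 3: +173.44° → +146.20°, shortest Δλ = -27.24° (west) — does not cross 180°.
Leg 4: +146.20° → +163.18°, shortest Δλ = 16.98° (east) — does not cross 180°.
Total crossings: 1.

1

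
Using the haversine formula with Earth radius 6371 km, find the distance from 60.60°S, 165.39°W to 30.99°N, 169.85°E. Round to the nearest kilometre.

10431 km

Δλ = 169.85 − -165.39 = 335.24°; wrapped into (−180°, 180°]: -24.76°.
Δφ = 30.99 − -60.60 = 91.59°.
a = sin²(Δφ/2) + cos φ₁ · cos φ₂ · sin²(Δλ/2) = 0.533217.
c = 2·atan2(√a, √(1−a)) = 1.63728 rad → d = 6371·c ≈ 10431.11 km.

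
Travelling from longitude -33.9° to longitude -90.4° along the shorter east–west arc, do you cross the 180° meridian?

Signed shortest Δλ = ((-90.4 − -33.9 + 180) mod 360) − 180 = -56.5°.
Going west by 56.5° from -33.9° reaches -90.4° without touching 180°.

No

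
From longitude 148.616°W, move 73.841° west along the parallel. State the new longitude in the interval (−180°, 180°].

137.543°E

Start at -148.616°; shift −73.841° → -222.457°.
-222.457° lies outside (−180°, 180°]; add 360° → +137.543°.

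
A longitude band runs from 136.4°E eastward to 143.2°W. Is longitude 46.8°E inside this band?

Band width going east from +136.4° to -143.2°: ((-143.2 − 136.4) mod 360) = 80.4°.
Offset of +46.8° east of the west edge: ((46.8 − 136.4) mod 360) = 270.4°.
270.4° > 80.4° ⇒ outside.

No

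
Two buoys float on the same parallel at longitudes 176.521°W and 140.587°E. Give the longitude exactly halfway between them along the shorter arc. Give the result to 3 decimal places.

162.033°E

Signed shortest Δλ from -176.521° to +140.587° is -42.892°.
Midpoint longitude = -176.521° + (-42.892°)/2 = -176.521° − 21.446° = -197.967°.
Normalise into (−180°, 180°]: +162.033°.
(The naïve average (-176.521 + +140.587)/2 = -17.967° is on the wrong side of the globe.)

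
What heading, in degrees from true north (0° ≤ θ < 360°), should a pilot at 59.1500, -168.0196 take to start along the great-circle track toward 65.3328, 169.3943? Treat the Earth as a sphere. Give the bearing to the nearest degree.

310°

Δλ = 169.3943 − -168.0196 = 337.4139°; wrapped into (−180°, 180°]: -22.5861°.
θ = atan2( sin Δλ · cos φ₂ , cos φ₁ · sin φ₂ − sin φ₁ · cos φ₂ · cos Δλ )
  = atan2(-0.16029, 0.13518) = -49.857° → normalised to [0°, 360°): 310.143°.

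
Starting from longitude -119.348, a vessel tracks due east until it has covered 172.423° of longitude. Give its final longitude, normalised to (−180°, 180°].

+53.075°

Start at -119.348°; shift +172.423° → +53.075°.
+53.075° already lies in (−180°, 180°].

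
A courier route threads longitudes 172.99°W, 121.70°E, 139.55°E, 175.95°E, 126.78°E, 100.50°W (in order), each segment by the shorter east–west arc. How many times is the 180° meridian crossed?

2

Leg 1: -172.99° → +121.70°, shortest Δλ = -65.31° (west) — crosses 180°.
Leg 2: +121.70° → +139.55°, shortest Δλ = 17.85° (east) — does not cross 180°.
Leg 3: +139.55° → +175.95°, shortest Δλ = 36.4° (east) — does not cross 180°.
Leg 4: +175.95° → +126.78°, shortest Δλ = -49.17° (west) — does not cross 180°.
Leg 5: +126.78° → -100.50°, shortest Δλ = 132.72° (east) — crosses 180°.
Total crossings: 2.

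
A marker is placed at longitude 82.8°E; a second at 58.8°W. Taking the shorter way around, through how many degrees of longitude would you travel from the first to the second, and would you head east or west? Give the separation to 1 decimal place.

141.6° west

Raw difference: -58.8 − 82.8 = -141.6°.
Normalise into (−180°, 180°]: -141.6° stays -141.6°.
Negative ⇒ the second point lies to the west; separation 141.6°.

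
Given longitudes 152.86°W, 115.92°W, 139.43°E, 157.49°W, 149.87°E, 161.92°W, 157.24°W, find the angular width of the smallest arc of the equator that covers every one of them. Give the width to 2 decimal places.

104.65°

Sort the longitudes: -161.92°, -157.49°, -157.24°, -152.86°, -115.92°, +139.43°, +149.87°.
Eastward gaps between consecutive values (wrapping around): 4.43°, 0.25°, 4.38°, 36.94°, 255.35°, 10.44°, 48.21°.
Largest gap = 255.35° ⇒ minimal covering band is its complement: 360° − 255.35° = 104.65°.
Band runs from +139.43° eastward to -115.92°, crossing the antimeridian.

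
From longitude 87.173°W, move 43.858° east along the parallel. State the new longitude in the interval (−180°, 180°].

43.315°W

Start at -87.173°; shift +43.858° → -43.315°.
-43.315° already lies in (−180°, 180°].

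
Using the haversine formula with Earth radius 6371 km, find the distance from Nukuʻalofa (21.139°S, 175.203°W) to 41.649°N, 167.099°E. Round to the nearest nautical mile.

Δλ = 167.099 − -175.203 = 342.302°; wrapped into (−180°, 180°]: -17.698°.
Δφ = 41.649 − -21.139 = 62.788°.
a = sin²(Δφ/2) + cos φ₁ · cos φ₂ · sin²(Δλ/2) = 0.287850.
c = 2·atan2(√a, √(1−a)) = 1.13261 rad → d = 6371·c ≈ 7215.85 km ≈ 3896.25 nmi.

3896 nmi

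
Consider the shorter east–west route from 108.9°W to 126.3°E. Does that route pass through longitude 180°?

Naïve |126.3 − -108.9| = 235.2° > 180°, so the shorter arc goes the other way round — across 180°.
Signed shortest Δλ = ((126.3 − -108.9 + 180) mod 360) − 180 = -124.8°.
Going west by 124.8° from -108.9° passes through 180° before reaching +126.3°.

Yes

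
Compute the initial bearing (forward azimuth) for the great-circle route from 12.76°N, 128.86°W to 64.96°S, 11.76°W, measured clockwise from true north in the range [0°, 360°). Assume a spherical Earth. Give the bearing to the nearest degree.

Δλ = -11.76 − -128.86 = 117.10°.
θ = atan2( sin Δλ · cos φ₂ , cos φ₁ · sin φ₂ − sin φ₁ · cos φ₂ · cos Δλ )
  = atan2(0.37678, -0.84105) = 155.868° → normalised to [0°, 360°): 155.868°.

156°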